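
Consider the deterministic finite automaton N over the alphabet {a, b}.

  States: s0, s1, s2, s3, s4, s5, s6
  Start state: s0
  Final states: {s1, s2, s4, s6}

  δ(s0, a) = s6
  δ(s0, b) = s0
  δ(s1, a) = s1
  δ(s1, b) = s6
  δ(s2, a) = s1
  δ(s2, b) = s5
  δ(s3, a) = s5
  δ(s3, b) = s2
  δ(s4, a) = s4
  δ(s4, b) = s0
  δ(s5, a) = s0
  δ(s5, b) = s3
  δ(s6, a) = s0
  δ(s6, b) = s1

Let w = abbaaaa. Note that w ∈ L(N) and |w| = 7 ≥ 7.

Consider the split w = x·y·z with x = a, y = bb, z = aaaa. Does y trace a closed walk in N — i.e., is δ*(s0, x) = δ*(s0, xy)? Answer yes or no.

Run of N on the first 3 characters of w = a b b:
  step 0: s0  (start)
  step 1: s6  (read a: s0→s6)
  step 2: s1  (read b: s6→s1)
  step 3: s6  (read b: s1→s6)

After x (step 1): s6. After xy (step 3): s6.
They match, so y = bb drives N around a cycle from s6 back to itself; pumping y any number of times keeps N in s6 before reading z, and xyⁱz ∈ L(N) for every i ≥ 0.

yes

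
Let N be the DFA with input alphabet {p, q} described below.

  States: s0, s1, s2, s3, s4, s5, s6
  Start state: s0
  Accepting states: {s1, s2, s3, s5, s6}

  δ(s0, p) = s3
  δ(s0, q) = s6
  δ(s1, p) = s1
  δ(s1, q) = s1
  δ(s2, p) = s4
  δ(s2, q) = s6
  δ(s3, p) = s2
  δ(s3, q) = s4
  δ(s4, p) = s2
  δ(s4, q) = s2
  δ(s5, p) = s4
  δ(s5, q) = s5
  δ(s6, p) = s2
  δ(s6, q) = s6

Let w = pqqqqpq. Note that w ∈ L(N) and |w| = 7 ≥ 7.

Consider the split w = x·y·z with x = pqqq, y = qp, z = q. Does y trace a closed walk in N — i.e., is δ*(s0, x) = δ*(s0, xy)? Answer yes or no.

no

Run of N on the first 6 characters of w = p q q q q p:
  step 0: s0  (start)
  step 1: s3  (read p: s0→s3)
  step 2: s4  (read q: s3→s4)
  step 3: s2  (read q: s4→s2)
  step 4: s6  (read q: s2→s6)
  step 5: s6  (read q: s6→s6)
  step 6: s2  (read p: s6→s2)

After x (step 4): s6. After xy (step 6): s2.
They differ (s6 ≠ s2), so y is not a cycle from the state after x; this split is not the one the pumping-lemma construction produces, and pumping y need not keep the string in L(N).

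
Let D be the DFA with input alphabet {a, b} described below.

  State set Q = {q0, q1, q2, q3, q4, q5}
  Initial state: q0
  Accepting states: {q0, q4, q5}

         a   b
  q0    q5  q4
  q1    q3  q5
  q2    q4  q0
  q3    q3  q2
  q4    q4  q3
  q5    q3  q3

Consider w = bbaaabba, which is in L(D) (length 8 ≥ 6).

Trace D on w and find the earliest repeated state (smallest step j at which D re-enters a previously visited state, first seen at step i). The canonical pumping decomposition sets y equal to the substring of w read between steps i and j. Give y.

State sequence: q0 -b-> q4 -b-> q3 -a-> q3 -a-> q3 -a-> q3 -b-> q2 -b-> q0 -a-> q5
First repeat at step 3: q3 was already visited.

So i = 2, j = 3, giving x = w[0:2] = bb, y = w[2:3] = a, z = w[3:8] = aabba.
Check: |xy| = 3 ≤ 6 and |y| = 1 ≥ 1. Reading y takes D from q3 back to q3, so every xyⁱz is accepted.

a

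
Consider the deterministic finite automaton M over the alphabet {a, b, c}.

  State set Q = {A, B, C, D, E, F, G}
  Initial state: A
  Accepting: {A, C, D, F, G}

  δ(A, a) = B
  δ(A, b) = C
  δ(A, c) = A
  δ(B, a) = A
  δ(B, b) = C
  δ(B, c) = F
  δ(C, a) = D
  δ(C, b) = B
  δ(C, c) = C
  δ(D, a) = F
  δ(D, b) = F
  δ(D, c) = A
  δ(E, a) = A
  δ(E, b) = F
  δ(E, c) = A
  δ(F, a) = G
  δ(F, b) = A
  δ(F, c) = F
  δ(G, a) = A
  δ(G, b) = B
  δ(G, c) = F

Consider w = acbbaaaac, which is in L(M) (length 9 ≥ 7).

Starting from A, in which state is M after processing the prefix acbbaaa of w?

State sequence: A -a-> B -c-> F -b-> A -b-> C -a-> D -a-> F -a-> G

After reading 7 characters, M is in state G.
(This kind of state-tracing is the core of the pumping-lemma construction: with 7 states, pigeonhole forces a repeat within the first 7 steps.)

G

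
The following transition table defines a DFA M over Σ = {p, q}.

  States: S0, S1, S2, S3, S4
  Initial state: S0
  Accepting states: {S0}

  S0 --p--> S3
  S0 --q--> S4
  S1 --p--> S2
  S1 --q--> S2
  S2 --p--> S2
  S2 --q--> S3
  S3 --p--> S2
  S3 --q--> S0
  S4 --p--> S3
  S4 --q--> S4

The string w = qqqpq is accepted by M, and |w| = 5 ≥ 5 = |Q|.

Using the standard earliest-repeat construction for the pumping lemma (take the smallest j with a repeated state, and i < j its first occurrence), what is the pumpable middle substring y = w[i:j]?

State sequence: S0 -q-> S4 -q-> S4 -q-> S4 -p-> S3 -q-> S0
First repeat at step 2: S4 was already visited.

So i = 1, j = 2, giving x = w[0:1] = q, y = w[1:2] = q, z = w[2:5] = qpq.
Check: |xy| = 2 ≤ 5 and |y| = 1 ≥ 1. Reading y takes M from S4 back to S4, so every xyⁱz is accepted.

q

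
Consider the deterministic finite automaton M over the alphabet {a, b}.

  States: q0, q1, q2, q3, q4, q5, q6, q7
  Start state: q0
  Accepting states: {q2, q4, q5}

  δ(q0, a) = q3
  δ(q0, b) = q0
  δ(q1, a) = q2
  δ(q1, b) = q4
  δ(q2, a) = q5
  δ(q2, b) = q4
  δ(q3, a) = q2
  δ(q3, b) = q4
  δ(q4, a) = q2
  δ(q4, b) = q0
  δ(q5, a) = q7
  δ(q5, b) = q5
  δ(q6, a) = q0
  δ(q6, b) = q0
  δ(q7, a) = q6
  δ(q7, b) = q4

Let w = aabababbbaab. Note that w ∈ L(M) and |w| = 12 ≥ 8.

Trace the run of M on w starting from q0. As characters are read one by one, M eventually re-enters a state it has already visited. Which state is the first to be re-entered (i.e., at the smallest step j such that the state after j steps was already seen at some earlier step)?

Run of M on w = a a b a b a b b b a a b:
  step 0: q0  (start)
  step 1: q3  (read a: q0→q3)
  step 2: q2  (read a: q3→q2)
  step 3: q4  (read b: q2→q4)
  step 4: q2  (read a: q4→q2)   ← first repeat (q2 seen earlier)
  step 5: q4  (read b: q2→q4)
  step 6: q2  (read a: q4→q2)
  step 7: q4  (read b: q2→q4)
  step 8: q0  (read b: q4→q0)
  step 9: q0  (read b: q0→q0)
  step 10: q3  (read a: q0→q3)
  step 11: q2  (read a: q3→q2)
  step 12: q4  (read b: q2→q4)

The earliest repeat is at step j = 4: M is in q2, which it already visited at step i = 2.
Pumping length from the standard proof: p = 8 (the number of states). The repeated state found above gives |xy| = j ≤ 8 and |y| = j − i ≥ 1.

q2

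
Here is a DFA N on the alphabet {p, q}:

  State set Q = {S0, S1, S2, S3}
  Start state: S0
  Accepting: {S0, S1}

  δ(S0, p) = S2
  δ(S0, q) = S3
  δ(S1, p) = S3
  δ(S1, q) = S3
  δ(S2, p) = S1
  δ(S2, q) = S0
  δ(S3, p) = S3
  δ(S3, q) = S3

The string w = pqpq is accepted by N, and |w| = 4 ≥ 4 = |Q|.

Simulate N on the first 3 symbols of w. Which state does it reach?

Run of N on the first 3 characters of w = p q p:
  step 0: S0  (start)
  step 1: S2  (read p: S0→S2)
  step 2: S0  (read q: S2→S0)
  step 3: S2  (read p: S0→S2)

After reading 3 characters, N is in state S2.
(This kind of state-tracing is the core of the pumping-lemma construction: with 4 states, pigeonhole forces a repeat within the first 4 steps.)

S2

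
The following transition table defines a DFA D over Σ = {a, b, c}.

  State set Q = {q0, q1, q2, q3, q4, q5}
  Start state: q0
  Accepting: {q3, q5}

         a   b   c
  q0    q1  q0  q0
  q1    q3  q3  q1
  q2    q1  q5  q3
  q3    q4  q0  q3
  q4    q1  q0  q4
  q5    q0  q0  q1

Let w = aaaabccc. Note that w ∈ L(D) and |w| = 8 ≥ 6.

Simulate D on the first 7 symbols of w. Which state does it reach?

q3

Run of D on the first 7 characters of w = a a a a b c c:
  step 0: q0  (start)
  step 1: q1  (read a: q0→q1)
  step 2: q3  (read a: q1→q3)
  step 3: q4  (read a: q3→q4)
  step 4: q1  (read a: q4→q1)
  step 5: q3  (read b: q1→q3)
  step 6: q3  (read c: q3→q3)
  step 7: q3  (read c: q3→q3)

After reading 7 characters, D is in state q3.
(This kind of state-tracing is the core of the pumping-lemma construction: with 6 states, pigeonhole forces a repeat within the first 6 steps.)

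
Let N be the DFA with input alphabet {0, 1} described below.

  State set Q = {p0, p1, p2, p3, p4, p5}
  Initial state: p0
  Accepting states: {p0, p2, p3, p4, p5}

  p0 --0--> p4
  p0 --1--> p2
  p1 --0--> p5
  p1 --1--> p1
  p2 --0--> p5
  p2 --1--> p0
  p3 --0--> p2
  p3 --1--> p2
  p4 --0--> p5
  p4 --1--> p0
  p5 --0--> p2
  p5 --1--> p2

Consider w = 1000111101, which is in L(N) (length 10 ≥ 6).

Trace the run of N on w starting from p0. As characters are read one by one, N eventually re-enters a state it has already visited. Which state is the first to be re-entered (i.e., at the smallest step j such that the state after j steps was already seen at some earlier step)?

p2

Run of N on w = 1 0 0 0 1 1 1 1 0 1:
  step 0: p0  (start)
  step 1: p2  (read 1: p0→p2)
  step 2: p5  (read 0: p2→p5)
  step 3: p2  (read 0: p5→p2)   ← first repeat (p2 seen earlier)
  step 4: p5  (read 0: p2→p5)
  step 5: p2  (read 1: p5→p2)
  step 6: p0  (read 1: p2→p0)
  step 7: p2  (read 1: p0→p2)
  step 8: p0  (read 1: p2→p0)
  step 9: p4  (read 0: p0→p4)
  step 10: p0  (read 1: p4→p0)

The earliest repeat is at step j = 3: N is in p2, which it already visited at step i = 1.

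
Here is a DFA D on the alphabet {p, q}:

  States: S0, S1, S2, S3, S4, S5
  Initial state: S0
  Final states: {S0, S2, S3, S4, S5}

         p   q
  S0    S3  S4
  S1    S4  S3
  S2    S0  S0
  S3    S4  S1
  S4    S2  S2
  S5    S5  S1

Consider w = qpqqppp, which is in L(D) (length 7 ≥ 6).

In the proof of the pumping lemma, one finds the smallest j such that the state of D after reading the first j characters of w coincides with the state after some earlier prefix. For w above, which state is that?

State sequence: S0 -q-> S4 -p-> S2 -q-> S0 -q-> S4 -p-> S2 -p-> S0 -p-> S3
First repeat at step 3: S0 was already visited.

The earliest repeat is at step j = 3: D is in S0, which it already visited at step i = 0.
The DFA has 6 states, so the proof of the pumping lemma guarantees a repeated state among the first 6+1 visited; the segment between the two visits is the pumpable y.

S0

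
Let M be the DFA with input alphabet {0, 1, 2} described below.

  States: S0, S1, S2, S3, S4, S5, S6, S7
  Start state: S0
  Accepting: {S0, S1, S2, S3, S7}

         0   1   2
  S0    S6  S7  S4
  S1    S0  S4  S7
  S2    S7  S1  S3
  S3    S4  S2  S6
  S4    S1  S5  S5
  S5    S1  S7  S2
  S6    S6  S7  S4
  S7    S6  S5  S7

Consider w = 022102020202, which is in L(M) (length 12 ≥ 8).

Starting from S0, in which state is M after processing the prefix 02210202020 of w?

State sequence: S0 -0-> S6 -2-> S4 -2-> S5 -1-> S7 -0-> S6 -2-> S4 -0-> S1 -2-> S7 -0-> S6 -2-> S4 -0-> S1

After reading 11 characters, M is in state S1.

S1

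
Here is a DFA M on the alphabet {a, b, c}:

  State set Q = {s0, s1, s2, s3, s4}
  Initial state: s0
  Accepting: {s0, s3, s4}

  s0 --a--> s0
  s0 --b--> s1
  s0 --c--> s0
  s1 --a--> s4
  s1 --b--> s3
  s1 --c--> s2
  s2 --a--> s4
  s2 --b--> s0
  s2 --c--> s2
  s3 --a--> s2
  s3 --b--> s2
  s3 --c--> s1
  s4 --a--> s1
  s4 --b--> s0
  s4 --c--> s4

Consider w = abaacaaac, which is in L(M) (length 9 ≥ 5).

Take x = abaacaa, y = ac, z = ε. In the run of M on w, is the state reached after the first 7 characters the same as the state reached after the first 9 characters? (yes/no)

no

Run of M on the first 9 characters of w = a b a a c a a a c:
  step 0: s0  (start)
  step 1: s0  (read a: s0→s0)
  step 2: s1  (read b: s0→s1)
  step 3: s4  (read a: s1→s4)
  step 4: s1  (read a: s4→s1)
  step 5: s2  (read c: s1→s2)
  step 6: s4  (read a: s2→s4)
  step 7: s1  (read a: s4→s1)
  step 8: s4  (read a: s1→s4)
  step 9: s4  (read c: s4→s4)

After x (step 7): s1. After xy (step 9): s4.
They differ (s1 ≠ s4), so y is not a cycle from the state after x; this split is not the one the pumping-lemma construction produces, and pumping y need not keep the string in L(M).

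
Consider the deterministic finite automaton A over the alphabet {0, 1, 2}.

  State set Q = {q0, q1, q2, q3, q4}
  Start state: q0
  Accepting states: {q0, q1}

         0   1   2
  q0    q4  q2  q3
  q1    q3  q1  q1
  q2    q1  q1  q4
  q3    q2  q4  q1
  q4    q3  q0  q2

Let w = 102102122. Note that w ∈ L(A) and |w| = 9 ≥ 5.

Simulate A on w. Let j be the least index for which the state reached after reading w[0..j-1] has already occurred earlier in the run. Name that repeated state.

q1

State sequence: q0 -1-> q2 -0-> q1 -2-> q1 -1-> q1 -0-> q3 -2-> q1 -1-> q1 -2-> q1 -2-> q1
First repeat at step 3: q1 was already visited.

The earliest repeat is at step j = 3: A is in q1, which it already visited at step i = 2.
With |Q| = 5, pigeonhole forces a state repeat no later than step 5; the substring read between the first and second visits to that state can be pumped.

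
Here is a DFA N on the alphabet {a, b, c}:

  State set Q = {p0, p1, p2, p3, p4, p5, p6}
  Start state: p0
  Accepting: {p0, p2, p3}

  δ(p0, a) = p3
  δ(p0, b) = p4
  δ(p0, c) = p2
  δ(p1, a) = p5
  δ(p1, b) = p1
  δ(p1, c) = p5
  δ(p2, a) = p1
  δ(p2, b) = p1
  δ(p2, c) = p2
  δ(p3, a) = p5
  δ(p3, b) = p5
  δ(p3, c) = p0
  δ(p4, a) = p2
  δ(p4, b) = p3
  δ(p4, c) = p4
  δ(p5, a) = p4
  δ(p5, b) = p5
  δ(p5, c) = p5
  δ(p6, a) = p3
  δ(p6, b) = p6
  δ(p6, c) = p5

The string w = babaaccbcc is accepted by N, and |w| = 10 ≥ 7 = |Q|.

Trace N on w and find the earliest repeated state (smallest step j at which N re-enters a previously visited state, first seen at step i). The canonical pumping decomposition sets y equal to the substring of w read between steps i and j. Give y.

abaa

State sequence: p0 -b-> p4 -a-> p2 -b-> p1 -a-> p5 -a-> p4 -c-> p4 -c-> p4 -b-> p3 -c-> p0 -c-> p2
First repeat at step 5: p4 was already visited.

So i = 1, j = 5, giving x = w[0:1] = b, y = w[1:5] = abaa, z = w[5:10] = ccbcc.
Check: |xy| = 5 ≤ 7 and |y| = 4 ≥ 1. Reading y takes N from p4 back to p4, so every xyⁱz is accepted.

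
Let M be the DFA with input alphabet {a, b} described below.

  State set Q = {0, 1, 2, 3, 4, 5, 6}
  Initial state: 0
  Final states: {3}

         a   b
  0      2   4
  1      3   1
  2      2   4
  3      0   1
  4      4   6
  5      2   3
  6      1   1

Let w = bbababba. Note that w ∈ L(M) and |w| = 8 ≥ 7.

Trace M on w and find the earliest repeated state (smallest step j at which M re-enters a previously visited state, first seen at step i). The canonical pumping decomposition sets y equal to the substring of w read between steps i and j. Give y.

b

Run of M on w = b b a b a b b a:
  step 0: 0  (start)
  step 1: 4  (read b: 0→4)
  step 2: 6  (read b: 4→6)
  step 3: 1  (read a: 6→1)
  step 4: 1  (read b: 1→1)   ← first repeat (1 seen earlier)
  step 5: 3  (read a: 1→3)
  step 6: 1  (read b: 3→1)
  step 7: 1  (read b: 1→1)
  step 8: 3  (read a: 1→3)

So i = 3, j = 4, giving x = w[0:3] = bba, y = w[3:4] = b, z = w[4:8] = abba.
Check: |xy| = 4 ≤ 7 and |y| = 1 ≥ 1. Reading y takes M from 1 back to 1, so every xyⁱz is accepted.
Since M has 7 states, any run of length ≥ 7 visits 7+1 states, so by pigeonhole some state repeats within the first 7 steps — that repeat gives the pumpable loop.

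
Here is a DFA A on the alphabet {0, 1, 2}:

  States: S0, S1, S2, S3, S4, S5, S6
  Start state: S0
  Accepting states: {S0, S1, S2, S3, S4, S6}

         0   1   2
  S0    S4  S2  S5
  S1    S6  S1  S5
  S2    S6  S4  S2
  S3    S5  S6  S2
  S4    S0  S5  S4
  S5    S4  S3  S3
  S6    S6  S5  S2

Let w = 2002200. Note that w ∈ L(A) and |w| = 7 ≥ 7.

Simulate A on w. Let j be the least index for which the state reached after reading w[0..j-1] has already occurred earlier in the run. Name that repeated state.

S0

Run of A on w = 2 0 0 2 2 0 0:
  step 0: S0  (start)
  step 1: S5  (read 2: S0→S5)
  step 2: S4  (read 0: S5→S4)
  step 3: S0  (read 0: S4→S0)   ← first repeat (S0 seen earlier)
  step 4: S5  (read 2: S0→S5)
  step 5: S3  (read 2: S5→S3)
  step 6: S5  (read 0: S3→S5)
  step 7: S4  (read 0: S5→S4)

The earliest repeat is at step j = 3: A is in S0, which it already visited at step i = 0.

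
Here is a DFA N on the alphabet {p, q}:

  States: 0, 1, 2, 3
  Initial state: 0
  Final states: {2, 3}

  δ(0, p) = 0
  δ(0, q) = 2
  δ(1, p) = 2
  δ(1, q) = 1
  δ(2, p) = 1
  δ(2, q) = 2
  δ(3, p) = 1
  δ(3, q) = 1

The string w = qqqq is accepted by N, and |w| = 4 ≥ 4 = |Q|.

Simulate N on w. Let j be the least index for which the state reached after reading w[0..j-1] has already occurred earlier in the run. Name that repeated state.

2

State sequence: 0 -q-> 2 -q-> 2 -q-> 2 -q-> 2
First repeat at step 2: 2 was already visited.

The earliest repeat is at step j = 2: N is in 2, which it already visited at step i = 1.
With |Q| = 4, pigeonhole forces a state repeat no later than step 4; the substring read between the first and second visits to that state can be pumped.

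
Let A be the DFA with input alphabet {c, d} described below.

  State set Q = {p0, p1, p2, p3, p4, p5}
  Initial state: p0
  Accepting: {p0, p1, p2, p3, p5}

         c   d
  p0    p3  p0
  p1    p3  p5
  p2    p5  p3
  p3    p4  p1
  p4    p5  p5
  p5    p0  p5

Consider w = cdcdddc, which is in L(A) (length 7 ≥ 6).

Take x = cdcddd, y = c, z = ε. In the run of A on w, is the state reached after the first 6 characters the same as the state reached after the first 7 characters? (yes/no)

Run of A on the first 7 characters of w = c d c d d d c:
  step 0: p0  (start)
  step 1: p3  (read c: p0→p3)
  step 2: p1  (read d: p3→p1)
  step 3: p3  (read c: p1→p3)
  step 4: p1  (read d: p3→p1)
  step 5: p5  (read d: p1→p5)
  step 6: p5  (read d: p5→p5)
  step 7: p0  (read c: p5→p0)

After x (step 6): p5. After xy (step 7): p0.
They differ (p5 ≠ p0), so y is not a cycle from the state after x; this split is not the one the pumping-lemma construction produces, and pumping y need not keep the string in L(A).

no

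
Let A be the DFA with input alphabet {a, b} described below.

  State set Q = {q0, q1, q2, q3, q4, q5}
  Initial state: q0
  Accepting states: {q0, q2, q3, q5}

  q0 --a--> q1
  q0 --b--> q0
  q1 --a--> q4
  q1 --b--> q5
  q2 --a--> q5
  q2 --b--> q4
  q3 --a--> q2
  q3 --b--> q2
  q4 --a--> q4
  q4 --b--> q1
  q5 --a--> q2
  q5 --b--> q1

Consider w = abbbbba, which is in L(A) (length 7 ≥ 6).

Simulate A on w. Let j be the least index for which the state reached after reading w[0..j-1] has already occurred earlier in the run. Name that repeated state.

q1

Run of A on w = a b b b b b a:
  step 0: q0  (start)
  step 1: q1  (read a: q0→q1)
  step 2: q5  (read b: q1→q5)
  step 3: q1  (read b: q5→q1)   ← first repeat (q1 seen earlier)
  step 4: q5  (read b: q1→q5)
  step 5: q1  (read b: q5→q1)
  step 6: q5  (read b: q1→q5)
  step 7: q2  (read a: q5→q2)

The earliest repeat is at step j = 3: A is in q1, which it already visited at step i = 1.
The DFA has 6 states, so the proof of the pumping lemma guarantees a repeated state among the first 6+1 visited; the segment between the two visits is the pumpable y.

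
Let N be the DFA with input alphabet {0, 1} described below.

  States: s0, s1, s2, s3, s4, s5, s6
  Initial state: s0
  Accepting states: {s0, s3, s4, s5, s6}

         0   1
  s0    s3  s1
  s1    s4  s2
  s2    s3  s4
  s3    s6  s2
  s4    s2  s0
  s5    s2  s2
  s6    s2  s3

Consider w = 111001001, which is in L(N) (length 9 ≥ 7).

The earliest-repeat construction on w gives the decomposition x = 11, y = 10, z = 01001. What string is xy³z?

1110101001001

xy^3z = 11·10·10·10·01001 = 1110101001001.
Reading y = 10 takes N from s2 back to s2, so after x·y·y·y the machine is still in s2, and z then leads to the accepting state s3. Hence 1110101001001 ∈ L(N).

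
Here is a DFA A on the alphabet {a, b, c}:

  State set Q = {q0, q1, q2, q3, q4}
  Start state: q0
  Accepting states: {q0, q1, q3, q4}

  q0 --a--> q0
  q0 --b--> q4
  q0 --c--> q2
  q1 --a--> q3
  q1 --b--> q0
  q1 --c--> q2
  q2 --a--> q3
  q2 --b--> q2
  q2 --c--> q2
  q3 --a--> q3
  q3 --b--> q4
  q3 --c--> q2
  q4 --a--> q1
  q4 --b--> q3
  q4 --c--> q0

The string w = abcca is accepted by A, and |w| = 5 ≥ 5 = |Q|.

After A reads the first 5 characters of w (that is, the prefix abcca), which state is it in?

q3

State sequence: q0 -a-> q0 -b-> q4 -c-> q0 -c-> q2 -a-> q3

After reading 5 characters, A is in state q3.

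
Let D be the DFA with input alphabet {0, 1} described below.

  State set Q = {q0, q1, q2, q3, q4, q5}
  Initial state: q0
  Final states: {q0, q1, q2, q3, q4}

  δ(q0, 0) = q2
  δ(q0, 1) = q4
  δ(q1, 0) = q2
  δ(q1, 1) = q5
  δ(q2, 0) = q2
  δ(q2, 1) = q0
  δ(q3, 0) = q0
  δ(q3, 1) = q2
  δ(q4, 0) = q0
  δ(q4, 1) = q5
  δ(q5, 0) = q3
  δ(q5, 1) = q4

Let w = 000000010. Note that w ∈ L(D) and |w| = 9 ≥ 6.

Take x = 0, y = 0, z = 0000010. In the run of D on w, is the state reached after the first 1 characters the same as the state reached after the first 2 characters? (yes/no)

yes

State sequence: q0 -0-> q2 -0-> q2

After x (step 1): q2. After xy (step 2): q2.
They match, so y = 0 drives D around a cycle from q2 back to itself; pumping y any number of times keeps D in q2 before reading z, and xyⁱz ∈ L(D) for every i ≥ 0.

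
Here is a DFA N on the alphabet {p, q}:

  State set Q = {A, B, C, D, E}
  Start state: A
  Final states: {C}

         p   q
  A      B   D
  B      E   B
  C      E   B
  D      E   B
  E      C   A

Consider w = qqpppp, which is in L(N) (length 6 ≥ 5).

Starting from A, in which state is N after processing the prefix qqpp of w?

State sequence: A -q-> D -q-> B -p-> E -p-> C

After reading 4 characters, N is in state C.

C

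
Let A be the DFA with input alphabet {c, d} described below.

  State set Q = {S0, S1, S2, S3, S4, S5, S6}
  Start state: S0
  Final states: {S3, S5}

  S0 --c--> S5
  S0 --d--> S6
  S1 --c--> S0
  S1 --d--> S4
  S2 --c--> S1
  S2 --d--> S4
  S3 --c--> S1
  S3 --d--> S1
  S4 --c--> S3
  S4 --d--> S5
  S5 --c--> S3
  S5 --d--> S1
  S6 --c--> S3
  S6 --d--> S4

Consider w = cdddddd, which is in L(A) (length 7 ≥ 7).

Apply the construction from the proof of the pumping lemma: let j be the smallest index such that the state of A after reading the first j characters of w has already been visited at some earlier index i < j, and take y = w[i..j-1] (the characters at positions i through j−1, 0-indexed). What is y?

Run of A on w = c d d d d d d:
  step 0: S0  (start)
  step 1: S5  (read c: S0→S5)
  step 2: S1  (read d: S5→S1)
  step 3: S4  (read d: S1→S4)
  step 4: S5  (read d: S4→S5)   ← first repeat (S5 seen earlier)
  step 5: S1  (read d: S5→S1)
  step 6: S4  (read d: S1→S4)
  step 7: S5  (read d: S4→S5)

So i = 1, j = 4, giving x = w[0:1] = c, y = w[1:4] = ddd, z = w[4:7] = ddd.
Check: |xy| = 4 ≤ 7 and |y| = 3 ≥ 1. Reading y takes A from S5 back to S5, so every xyⁱz is accepted.
Pumping length from the standard proof: p = 7 (the number of states). The repeated state found above gives |xy| = j ≤ 7 and |y| = j − i ≥ 1.

ddd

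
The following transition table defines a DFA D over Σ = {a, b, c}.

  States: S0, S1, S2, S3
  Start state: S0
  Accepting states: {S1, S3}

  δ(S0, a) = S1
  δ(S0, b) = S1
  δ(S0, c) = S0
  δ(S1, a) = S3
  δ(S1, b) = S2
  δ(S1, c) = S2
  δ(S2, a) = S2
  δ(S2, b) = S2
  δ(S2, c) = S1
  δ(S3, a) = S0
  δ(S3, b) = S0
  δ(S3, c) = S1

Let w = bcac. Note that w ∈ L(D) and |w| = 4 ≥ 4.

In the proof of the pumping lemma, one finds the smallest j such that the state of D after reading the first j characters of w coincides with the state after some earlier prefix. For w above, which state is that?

S2

State sequence: S0 -b-> S1 -c-> S2 -a-> S2 -c-> S1
First repeat at step 3: S2 was already visited.

The earliest repeat is at step j = 3: D is in S2, which it already visited at step i = 2.
Since D has 4 states, any run of length ≥ 4 visits 4+1 states, so by pigeonhole some state repeats within the first 4 steps — that repeat gives the pumpable loop.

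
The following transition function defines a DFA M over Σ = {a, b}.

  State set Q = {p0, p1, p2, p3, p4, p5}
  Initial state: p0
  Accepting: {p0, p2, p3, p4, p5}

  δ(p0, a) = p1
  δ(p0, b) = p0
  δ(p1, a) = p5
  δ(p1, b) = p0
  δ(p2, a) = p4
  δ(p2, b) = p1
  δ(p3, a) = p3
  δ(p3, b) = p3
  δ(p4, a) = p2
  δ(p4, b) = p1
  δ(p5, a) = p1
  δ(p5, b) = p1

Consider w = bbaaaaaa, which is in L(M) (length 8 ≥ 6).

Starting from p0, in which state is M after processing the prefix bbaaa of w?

State sequence: p0 -b-> p0 -b-> p0 -a-> p1 -a-> p5 -a-> p1

After reading 5 characters, M is in state p1.

p1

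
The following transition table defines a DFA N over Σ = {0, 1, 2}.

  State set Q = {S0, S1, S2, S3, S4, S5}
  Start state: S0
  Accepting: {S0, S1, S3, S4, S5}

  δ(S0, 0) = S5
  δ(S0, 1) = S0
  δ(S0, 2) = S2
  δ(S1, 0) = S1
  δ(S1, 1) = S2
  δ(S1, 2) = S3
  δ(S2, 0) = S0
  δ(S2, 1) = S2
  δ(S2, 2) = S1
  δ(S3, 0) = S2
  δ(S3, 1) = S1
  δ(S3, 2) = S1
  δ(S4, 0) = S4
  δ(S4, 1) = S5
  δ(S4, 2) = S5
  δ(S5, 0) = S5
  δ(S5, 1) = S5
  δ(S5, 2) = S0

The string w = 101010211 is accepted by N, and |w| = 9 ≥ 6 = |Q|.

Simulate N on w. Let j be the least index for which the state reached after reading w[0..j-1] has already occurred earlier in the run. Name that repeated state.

Run of N on w = 1 0 1 0 1 0 2 1 1:
  step 0: S0  (start)
  step 1: S0  (read 1: S0→S0)   ← first repeat (S0 seen earlier)
  step 2: S5  (read 0: S0→S5)
  step 3: S5  (read 1: S5→S5)
  step 4: S5  (read 0: S5→S5)
  step 5: S5  (read 1: S5→S5)
  step 6: S5  (read 0: S5→S5)
  step 7: S0  (read 2: S5→S0)
  step 8: S0  (read 1: S0→S0)
  step 9: S0  (read 1: S0→S0)

The earliest repeat is at step j = 1: N is in S0, which it already visited at step i = 0.
The DFA has 6 states, so the proof of the pumping lemma guarantees a repeated state among the first 6+1 visited; the segment between the two visits is the pumpable y.

S0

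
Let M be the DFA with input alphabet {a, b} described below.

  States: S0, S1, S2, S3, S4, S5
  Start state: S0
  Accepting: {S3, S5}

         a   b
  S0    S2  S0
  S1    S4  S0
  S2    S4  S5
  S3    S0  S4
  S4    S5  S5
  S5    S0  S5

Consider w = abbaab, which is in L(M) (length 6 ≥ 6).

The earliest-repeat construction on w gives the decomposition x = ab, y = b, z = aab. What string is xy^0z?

abaab

xy⁰z = xz = ab·aab = abaab.
Reading y = b takes M from S5 back to S5, so after x the machine is still in S5, and z then leads to the accepting state S5. Hence abaab ∈ L(M).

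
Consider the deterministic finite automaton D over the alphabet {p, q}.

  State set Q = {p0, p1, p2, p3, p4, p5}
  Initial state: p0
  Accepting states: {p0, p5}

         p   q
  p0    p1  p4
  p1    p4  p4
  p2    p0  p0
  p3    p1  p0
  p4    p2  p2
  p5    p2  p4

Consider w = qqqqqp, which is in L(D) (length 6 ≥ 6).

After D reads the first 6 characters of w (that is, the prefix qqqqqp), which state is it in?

State sequence: p0 -q-> p4 -q-> p2 -q-> p0 -q-> p4 -q-> p2 -p-> p0

After reading 6 characters, D is in state p0.
(This kind of state-tracing is the core of the pumping-lemma construction: with 6 states, pigeonhole forces a repeat within the first 6 steps.)

p0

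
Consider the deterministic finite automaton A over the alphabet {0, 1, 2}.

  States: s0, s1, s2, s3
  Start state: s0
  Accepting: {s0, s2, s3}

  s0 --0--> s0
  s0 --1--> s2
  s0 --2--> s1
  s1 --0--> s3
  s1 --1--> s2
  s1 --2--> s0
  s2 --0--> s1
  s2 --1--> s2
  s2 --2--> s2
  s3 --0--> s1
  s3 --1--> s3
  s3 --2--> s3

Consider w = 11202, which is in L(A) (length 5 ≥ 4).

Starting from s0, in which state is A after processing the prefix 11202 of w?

s0

Run of A on the first 5 characters of w = 1 1 2 0 2:
  step 0: s0  (start)
  step 1: s2  (read 1: s0→s2)
  step 2: s2  (read 1: s2→s2)
  step 3: s2  (read 2: s2→s2)
  step 4: s1  (read 0: s2→s1)
  step 5: s0  (read 2: s1→s0)

After reading 5 characters, A is in state s0.
(This kind of state-tracing is the core of the pumping-lemma construction: with 4 states, pigeonhole forces a repeat within the first 4 steps.)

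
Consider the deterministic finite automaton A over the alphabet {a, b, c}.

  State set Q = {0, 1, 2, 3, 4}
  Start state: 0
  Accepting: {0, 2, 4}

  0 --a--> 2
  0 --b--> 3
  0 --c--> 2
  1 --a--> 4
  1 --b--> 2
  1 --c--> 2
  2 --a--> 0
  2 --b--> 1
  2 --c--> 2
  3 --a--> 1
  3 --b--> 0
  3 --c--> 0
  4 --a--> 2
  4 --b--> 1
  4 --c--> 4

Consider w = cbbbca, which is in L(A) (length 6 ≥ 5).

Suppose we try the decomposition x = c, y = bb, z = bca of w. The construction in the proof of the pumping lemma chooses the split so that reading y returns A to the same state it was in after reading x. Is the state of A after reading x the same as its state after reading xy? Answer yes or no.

State sequence: 0 -c-> 2 -b-> 1 -b-> 2

After x (step 1): 2. After xy (step 3): 2.
They match, so y = bb drives A around a cycle from 2 back to itself; pumping y any number of times keeps A in 2 before reading z, and xyⁱz ∈ L(A) for every i ≥ 0.

yes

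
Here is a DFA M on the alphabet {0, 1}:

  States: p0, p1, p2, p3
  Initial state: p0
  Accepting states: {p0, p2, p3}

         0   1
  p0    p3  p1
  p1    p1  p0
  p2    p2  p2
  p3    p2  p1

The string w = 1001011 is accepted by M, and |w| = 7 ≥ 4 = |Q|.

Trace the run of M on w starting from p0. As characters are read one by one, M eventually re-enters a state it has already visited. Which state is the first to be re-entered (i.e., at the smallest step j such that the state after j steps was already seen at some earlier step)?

Run of M on w = 1 0 0 1 0 1 1:
  step 0: p0  (start)
  step 1: p1  (read 1: p0→p1)
  step 2: p1  (read 0: p1→p1)   ← first repeat (p1 seen earlier)
  step 3: p1  (read 0: p1→p1)
  step 4: p0  (read 1: p1→p0)
  step 5: p3  (read 0: p0→p3)
  step 6: p1  (read 1: p3→p1)
  step 7: p0  (read 1: p1→p0)

The earliest repeat is at step j = 2: M is in p1, which it already visited at step i = 1.
Pumping length from the standard proof: p = 4 (the number of states). The repeated state found above gives |xy| = j ≤ 4 and |y| = j − i ≥ 1.

p1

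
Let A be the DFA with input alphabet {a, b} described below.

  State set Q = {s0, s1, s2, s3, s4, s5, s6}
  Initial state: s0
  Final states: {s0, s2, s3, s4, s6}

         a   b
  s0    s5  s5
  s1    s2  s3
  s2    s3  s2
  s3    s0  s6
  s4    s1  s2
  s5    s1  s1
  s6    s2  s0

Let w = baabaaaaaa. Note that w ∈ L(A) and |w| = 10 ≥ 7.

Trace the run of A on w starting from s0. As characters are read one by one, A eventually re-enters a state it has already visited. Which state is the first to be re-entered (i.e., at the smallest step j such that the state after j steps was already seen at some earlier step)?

s2

Run of A on w = b a a b a a a a a a:
  step 0: s0  (start)
  step 1: s5  (read b: s0→s5)
  step 2: s1  (read a: s5→s1)
  step 3: s2  (read a: s1→s2)
  step 4: s2  (read b: s2→s2)   ← first repeat (s2 seen earlier)
  step 5: s3  (read a: s2→s3)
  step 6: s0  (read a: s3→s0)
  step 7: s5  (read a: s0→s5)
  step 8: s1  (read a: s5→s1)
  step 9: s2  (read a: s1→s2)
  step 10: s3  (read a: s2→s3)

The earliest repeat is at step j = 4: A is in s2, which it already visited at step i = 3.
The DFA has 7 states, so the proof of the pumping lemma guarantees a repeated state among the first 7+1 visited; the segment between the two visits is the pumpable y.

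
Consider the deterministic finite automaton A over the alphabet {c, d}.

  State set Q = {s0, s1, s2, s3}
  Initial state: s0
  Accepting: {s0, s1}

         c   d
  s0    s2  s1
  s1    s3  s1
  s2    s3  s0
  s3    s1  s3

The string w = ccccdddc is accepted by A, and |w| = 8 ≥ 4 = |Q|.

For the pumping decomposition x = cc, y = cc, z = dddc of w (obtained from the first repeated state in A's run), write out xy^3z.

xy^3z = cc·cc·cc·cc·dddc = ccccccccdddc.
Reading y = cc takes A from s3 back to s3, so after x·y·y·y the machine is still in s3, and z then leads to the accepting state s1. Hence ccccccccdddc ∈ L(A).

ccccccccdddc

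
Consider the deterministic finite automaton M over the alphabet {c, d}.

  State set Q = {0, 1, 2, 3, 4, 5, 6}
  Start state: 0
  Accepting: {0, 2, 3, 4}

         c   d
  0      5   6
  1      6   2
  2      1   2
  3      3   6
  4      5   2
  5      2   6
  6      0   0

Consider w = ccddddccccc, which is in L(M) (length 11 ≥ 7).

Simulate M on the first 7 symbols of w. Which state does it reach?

1

State sequence: 0 -c-> 5 -c-> 2 -d-> 2 -d-> 2 -d-> 2 -d-> 2 -c-> 1

After reading 7 characters, M is in state 1.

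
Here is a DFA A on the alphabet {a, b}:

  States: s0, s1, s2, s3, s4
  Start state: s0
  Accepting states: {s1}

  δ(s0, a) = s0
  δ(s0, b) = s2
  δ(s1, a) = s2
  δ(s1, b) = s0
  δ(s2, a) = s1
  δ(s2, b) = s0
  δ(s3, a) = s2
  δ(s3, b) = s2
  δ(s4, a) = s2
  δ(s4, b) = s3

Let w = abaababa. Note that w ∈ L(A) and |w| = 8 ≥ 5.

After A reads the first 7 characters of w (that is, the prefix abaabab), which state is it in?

State sequence: s0 -a-> s0 -b-> s2 -a-> s1 -a-> s2 -b-> s0 -a-> s0 -b-> s2

After reading 7 characters, A is in state s2.

s2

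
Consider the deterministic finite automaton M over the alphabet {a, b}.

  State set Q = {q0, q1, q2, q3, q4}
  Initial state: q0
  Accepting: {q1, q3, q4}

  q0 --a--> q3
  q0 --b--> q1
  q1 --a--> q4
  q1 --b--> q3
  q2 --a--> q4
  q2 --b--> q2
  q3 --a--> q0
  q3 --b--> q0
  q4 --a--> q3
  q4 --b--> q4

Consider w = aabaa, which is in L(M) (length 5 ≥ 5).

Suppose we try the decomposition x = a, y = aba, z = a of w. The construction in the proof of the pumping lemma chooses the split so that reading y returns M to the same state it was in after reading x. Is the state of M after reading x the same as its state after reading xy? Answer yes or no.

no

State sequence: q0 -a-> q3 -a-> q0 -b-> q1 -a-> q4

After x (step 1): q3. After xy (step 4): q4.
They differ (q3 ≠ q4), so y is not a cycle from the state after x; this split is not the one the pumping-lemma construction produces, and pumping y need not keep the string in L(M).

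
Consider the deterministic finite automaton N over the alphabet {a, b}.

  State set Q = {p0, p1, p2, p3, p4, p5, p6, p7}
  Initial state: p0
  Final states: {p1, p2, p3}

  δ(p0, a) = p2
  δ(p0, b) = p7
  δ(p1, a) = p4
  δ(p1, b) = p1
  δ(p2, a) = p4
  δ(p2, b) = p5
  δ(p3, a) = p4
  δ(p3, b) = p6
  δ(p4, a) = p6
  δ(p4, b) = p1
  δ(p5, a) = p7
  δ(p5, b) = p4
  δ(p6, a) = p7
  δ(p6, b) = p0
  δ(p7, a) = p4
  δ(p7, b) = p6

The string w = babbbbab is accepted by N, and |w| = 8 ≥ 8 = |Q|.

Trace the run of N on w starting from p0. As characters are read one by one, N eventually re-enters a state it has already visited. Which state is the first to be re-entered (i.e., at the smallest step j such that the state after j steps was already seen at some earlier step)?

State sequence: p0 -b-> p7 -a-> p4 -b-> p1 -b-> p1 -b-> p1 -b-> p1 -a-> p4 -b-> p1
First repeat at step 4: p1 was already visited.

The earliest repeat is at step j = 4: N is in p1, which it already visited at step i = 3.

p1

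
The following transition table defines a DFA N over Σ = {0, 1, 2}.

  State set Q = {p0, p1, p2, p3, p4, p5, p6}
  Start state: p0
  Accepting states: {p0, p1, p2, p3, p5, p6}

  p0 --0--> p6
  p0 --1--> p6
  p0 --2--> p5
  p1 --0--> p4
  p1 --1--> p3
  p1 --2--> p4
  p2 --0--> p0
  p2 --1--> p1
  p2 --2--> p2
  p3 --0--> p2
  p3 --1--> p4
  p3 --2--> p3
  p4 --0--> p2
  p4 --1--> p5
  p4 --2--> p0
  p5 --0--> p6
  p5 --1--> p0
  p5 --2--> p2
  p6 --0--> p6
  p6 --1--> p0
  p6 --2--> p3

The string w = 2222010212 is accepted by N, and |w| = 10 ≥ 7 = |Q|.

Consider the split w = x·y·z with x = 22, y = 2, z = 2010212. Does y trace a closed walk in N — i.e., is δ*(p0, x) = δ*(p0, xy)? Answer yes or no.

yes

State sequence: p0 -2-> p5 -2-> p2 -2-> p2

After x (step 2): p2. After xy (step 3): p2.
They match, so y = 2 drives N around a cycle from p2 back to itself; pumping y any number of times keeps N in p2 before reading z, and xyⁱz ∈ L(N) for every i ≥ 0.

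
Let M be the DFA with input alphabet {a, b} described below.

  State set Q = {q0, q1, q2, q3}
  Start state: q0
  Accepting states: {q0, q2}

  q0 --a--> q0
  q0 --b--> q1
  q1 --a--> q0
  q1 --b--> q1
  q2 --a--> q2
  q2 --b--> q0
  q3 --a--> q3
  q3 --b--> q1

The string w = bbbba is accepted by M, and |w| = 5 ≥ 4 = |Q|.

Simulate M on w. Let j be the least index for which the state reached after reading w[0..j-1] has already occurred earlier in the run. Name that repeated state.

State sequence: q0 -b-> q1 -b-> q1 -b-> q1 -b-> q1 -a-> q0
First repeat at step 2: q1 was already visited.

The earliest repeat is at step j = 2: M is in q1, which it already visited at step i = 1.
Pumping length from the standard proof: p = 4 (the number of states). The repeated state found above gives |xy| = j ≤ 4 and |y| = j − i ≥ 1.

q1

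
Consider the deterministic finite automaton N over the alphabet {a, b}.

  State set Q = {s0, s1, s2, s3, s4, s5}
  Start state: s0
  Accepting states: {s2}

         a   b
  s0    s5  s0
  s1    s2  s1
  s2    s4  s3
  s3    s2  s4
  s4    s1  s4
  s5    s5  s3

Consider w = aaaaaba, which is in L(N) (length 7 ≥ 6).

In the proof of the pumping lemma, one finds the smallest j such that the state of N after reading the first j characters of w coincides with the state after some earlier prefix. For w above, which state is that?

State sequence: s0 -a-> s5 -a-> s5 -a-> s5 -a-> s5 -a-> s5 -b-> s3 -a-> s2
First repeat at step 2: s5 was already visited.

The earliest repeat is at step j = 2: N is in s5, which it already visited at step i = 1.
Since N has 6 states, any run of length ≥ 6 visits 6+1 states, so by pigeonhole some state repeats within the first 6 steps — that repeat gives the pumpable loop.

s5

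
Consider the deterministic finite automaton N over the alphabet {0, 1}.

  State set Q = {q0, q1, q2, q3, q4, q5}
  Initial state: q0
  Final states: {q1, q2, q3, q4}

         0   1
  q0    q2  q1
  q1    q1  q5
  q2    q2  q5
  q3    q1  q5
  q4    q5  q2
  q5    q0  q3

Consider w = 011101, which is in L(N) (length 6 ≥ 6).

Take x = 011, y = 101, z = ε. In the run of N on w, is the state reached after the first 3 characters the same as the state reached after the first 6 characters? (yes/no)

no

Run of N on the first 6 characters of w = 0 1 1 1 0 1:
  step 0: q0  (start)
  step 1: q2  (read 0: q0→q2)
  step 2: q5  (read 1: q2→q5)
  step 3: q3  (read 1: q5→q3)
  step 4: q5  (read 1: q3→q5)
  step 5: q0  (read 0: q5→q0)
  step 6: q1  (read 1: q0→q1)

After x (step 3): q3. After xy (step 6): q1.
They differ (q3 ≠ q1), so y is not a cycle from the state after x; this split is not the one the pumping-lemma construction produces, and pumping y need not keep the string in L(N).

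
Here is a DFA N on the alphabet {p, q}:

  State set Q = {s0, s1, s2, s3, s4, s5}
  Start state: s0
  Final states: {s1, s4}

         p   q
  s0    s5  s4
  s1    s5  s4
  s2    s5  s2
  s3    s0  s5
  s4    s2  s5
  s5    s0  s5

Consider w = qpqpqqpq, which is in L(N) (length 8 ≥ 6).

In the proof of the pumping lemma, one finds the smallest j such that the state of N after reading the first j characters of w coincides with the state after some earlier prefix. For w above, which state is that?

s2

State sequence: s0 -q-> s4 -p-> s2 -q-> s2 -p-> s5 -q-> s5 -q-> s5 -p-> s0 -q-> s4
First repeat at step 3: s2 was already visited.

The earliest repeat is at step j = 3: N is in s2, which it already visited at step i = 2.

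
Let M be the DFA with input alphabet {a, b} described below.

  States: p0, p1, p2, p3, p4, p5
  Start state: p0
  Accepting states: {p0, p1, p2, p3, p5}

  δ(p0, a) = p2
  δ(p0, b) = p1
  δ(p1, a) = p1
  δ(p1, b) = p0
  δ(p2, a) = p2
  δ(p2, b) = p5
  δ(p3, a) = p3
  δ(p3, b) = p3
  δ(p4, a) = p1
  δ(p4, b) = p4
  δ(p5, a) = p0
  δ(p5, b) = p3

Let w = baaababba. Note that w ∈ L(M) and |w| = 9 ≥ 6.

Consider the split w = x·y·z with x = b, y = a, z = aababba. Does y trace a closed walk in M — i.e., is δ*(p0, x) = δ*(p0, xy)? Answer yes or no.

yes

State sequence: p0 -b-> p1 -a-> p1

After x (step 1): p1. After xy (step 2): p1.
They match, so y = a drives M around a cycle from p1 back to itself; pumping y any number of times keeps M in p1 before reading z, and xyⁱz ∈ L(M) for every i ≥ 0.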